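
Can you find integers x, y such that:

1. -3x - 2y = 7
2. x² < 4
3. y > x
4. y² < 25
No

A contradictory subset is {-3x - 2y = 7, x² < 4, y > x}. No integer assignment can satisfy these jointly:

  - -3x - 2y = 7: is a linear equation tying the variables together
  - x² < 4: restricts x to |x| ≤ 1
  - y > x: bounds one variable relative to another variable

Propagating the comparison: y > x and x ≥ -1 give y ≥ 0. Range argument: with x ∈ [-1, 1], y ∈ [0, ∞], the left side of the equation is at most 3, but the right side is 7 > 3. No integer solution exists.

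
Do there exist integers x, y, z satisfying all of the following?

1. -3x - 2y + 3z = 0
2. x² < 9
Yes

Take x = 0, y = 0, z = 0. Substituting into each constraint:
  (1) -3(0) - 2(0) + 3(0) = 0 ✓
  (2) x² = (0)² = 0, and 0 < 9 ✓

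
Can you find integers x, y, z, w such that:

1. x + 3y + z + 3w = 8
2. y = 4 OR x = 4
Yes

Take x = -4, y = 4, z = 0, w = 0. Substituting into each constraint:
  (1) (-4) + 3(4) + 0 + 3(0) = 8 ✓
  (2) y = 4, target 4 ✓ (first branch holds)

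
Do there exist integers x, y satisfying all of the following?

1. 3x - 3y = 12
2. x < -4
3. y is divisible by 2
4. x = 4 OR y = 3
No

A contradictory subset is {3x - 3y = 12, x < -4, x = 4 OR y = 3}. No integer assignment can satisfy these jointly:

  - 3x - 3y = 12: is a linear equation tying the variables together
  - x < -4: bounds one variable relative to a constant
  - x = 4 OR y = 3: forces a choice: either x = 4 or y = 3

Split on the disjunction (x = 4 OR y = 3):
  • If x = 4: this contradicts the bound x ≤ -5.
  • If y = 3: the equation forces x = 7, which contradicts the bound x ≤ -5.
Both branches are infeasible, so the system has no integer solution.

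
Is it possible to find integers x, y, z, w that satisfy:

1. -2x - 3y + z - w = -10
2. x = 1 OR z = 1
Yes

Take x = -2, y = 5, z = 1, w = 0. Substituting into each constraint:
  (1) -2(-2) - 3(5) + 1 + 0 = -10 ✓
  (2) z = 1, target 1 ✓ (second branch holds)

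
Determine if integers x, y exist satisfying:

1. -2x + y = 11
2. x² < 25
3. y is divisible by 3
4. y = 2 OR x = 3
No

A contradictory subset is {-2x + y = 11, y is divisible by 3, y = 2 OR x = 3}. No integer assignment can satisfy these jointly:

  - -2x + y = 11: is a linear equation tying the variables together
  - y is divisible by 3: restricts y to multiples of 3
  - y = 2 OR x = 3: forces a choice: either y = 2 or x = 3

Split on the disjunction (y = 2 OR x = 3):
  • If y = 2: this contradicts the divisibility constraint — 2 is not a multiple of 3.
  • If x = 3: with x = 3, writing y = 3y', every remaining term of the linear equation is divisible by 3, so the left side is ≡ 0 (mod 3); but the right side 17 ≡ 2 (mod 3). No integers can satisfy it.
Both branches are infeasible, so the system has no integer solution.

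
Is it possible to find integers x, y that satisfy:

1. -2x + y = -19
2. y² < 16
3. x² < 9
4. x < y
No

A contradictory subset is {-2x + y = -19, x² < 9, x < y}. No integer assignment can satisfy these jointly:

  - -2x + y = -19: is a linear equation tying the variables together
  - x² < 9: restricts x to |x| ≤ 2
  - x < y: bounds one variable relative to another variable

Propagating the comparison: y > x and x ≥ -2 give y ≥ -1. Range argument: with x ∈ [-2, 2], y ∈ [-1, ∞], the left side of the equation is at least -5, but the right side is -19 < -5. No integer solution exists.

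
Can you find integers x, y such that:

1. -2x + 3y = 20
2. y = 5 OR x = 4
No

The full constraint system is jointly infeasible over the integers. Each constraint and what it forces:

  - -2x + 3y = 20: is a linear equation tying the variables together
  - y = 5 OR x = 4: forces a choice: either y = 5 or x = 4

Split on the disjunction (y = 5 OR x = 4):
  • If y = 5: with y = 5, every remaining term of the linear equation is divisible by 2, so the left side is ≡ 0 (mod 2); but the right side 5 ≡ 1 (mod 2). No integers can satisfy it.
  • If x = 4: with x = 4, every remaining term of the linear equation is divisible by 3, so the left side is ≡ 0 (mod 3); but the right side 28 ≡ 1 (mod 3). No integers can satisfy it.
Both branches are infeasible, so the system has no integer solution.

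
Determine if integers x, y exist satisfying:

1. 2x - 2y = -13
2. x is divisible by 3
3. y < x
No

Even the single constraint (2x - 2y = -13) is infeasible over the integers.

  - 2x - 2y = -13: every term on the left is divisible by 2, so the LHS ≡ 0 (mod 2), but the RHS -13 is not — no integer solution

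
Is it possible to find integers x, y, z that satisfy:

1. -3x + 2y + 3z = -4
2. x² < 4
Yes

Take x = 0, y = -2, z = 0. Substituting into each constraint:
  (1) -3(0) + 2(-2) + 3(0) = -4 ✓
  (2) x² = (0)² = 0, and 0 < 4 ✓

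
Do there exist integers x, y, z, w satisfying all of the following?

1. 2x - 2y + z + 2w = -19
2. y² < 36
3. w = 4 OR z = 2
Yes

Take x = -15, y = 0, z = 3, w = 4. Substituting into each constraint:
  (1) 2(-15) - 2(0) + 3 + 2(4) = -19 ✓
  (2) y² = (0)² = 0, and 0 < 36 ✓
  (3) w = 4, target 4 ✓ (first branch holds)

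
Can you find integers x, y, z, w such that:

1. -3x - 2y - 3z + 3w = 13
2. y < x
Yes

Take x = 2, y = 1, z = 0, w = 7. Substituting into each constraint:
  (1) -3(2) - 2(1) - 3(0) + 3(7) = 13 ✓
  (2) 1 < 2 ✓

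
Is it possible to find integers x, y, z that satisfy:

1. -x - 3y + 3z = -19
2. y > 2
Yes

Take x = 1, y = 6, z = 0. Substituting into each constraint:
  (1) (-1) - 3(6) + 3(0) = -19 ✓
  (2) 6 > 2 ✓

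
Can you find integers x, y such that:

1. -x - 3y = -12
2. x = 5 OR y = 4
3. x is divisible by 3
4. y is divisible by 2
Yes

Take x = 0, y = 4. Substituting into each constraint:
  (1) 0 - 3(4) = -12 ✓
  (2) y = 4, target 4 ✓ (second branch holds)
  (3) 0 = 3 × 0, remainder 0 ✓
  (4) 4 = 2 × 2, remainder 0 ✓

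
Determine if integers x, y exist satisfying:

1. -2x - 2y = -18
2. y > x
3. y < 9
Yes

Take x = 1, y = 8. Substituting into each constraint:
  (1) -2(1) - 2(8) = -18 ✓
  (2) 8 > 1 ✓
  (3) 8 < 9 ✓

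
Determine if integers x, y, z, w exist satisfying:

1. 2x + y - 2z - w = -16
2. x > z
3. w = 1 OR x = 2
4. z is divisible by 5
Yes

Take x = 1, y = -17, z = 0, w = 1. Substituting into each constraint:
  (1) 2(1) + (-17) - 2(0) + (-1) = -16 ✓
  (2) 1 > 0 ✓
  (3) w = 1, target 1 ✓ (first branch holds)
  (4) 0 = 5 × 0, remainder 0 ✓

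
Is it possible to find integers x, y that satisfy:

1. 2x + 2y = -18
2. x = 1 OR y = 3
Yes

Take x = 1, y = -10. Substituting into each constraint:
  (1) 2(1) + 2(-10) = -18 ✓
  (2) x = 1, target 1 ✓ (first branch holds)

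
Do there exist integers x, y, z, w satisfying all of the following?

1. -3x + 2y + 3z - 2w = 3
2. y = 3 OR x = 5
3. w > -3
Yes

Take x = 1, y = 3, z = 0, w = 0. Substituting into each constraint:
  (1) -3(1) + 2(3) + 3(0) - 2(0) = 3 ✓
  (2) y = 3, target 3 ✓ (first branch holds)
  (3) 0 > -3 ✓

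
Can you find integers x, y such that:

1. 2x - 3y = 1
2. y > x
Yes

Take x = -4, y = -3. Substituting into each constraint:
  (1) 2(-4) - 3(-3) = 1 ✓
  (2) -3 > -4 ✓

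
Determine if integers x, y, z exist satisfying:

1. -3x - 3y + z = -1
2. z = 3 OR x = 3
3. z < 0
Yes

Take x = 3, y = -3, z = -1. Substituting into each constraint:
  (1) -3(3) - 3(-3) + (-1) = -1 ✓
  (2) x = 3, target 3 ✓ (second branch holds)
  (3) -1 < 0 ✓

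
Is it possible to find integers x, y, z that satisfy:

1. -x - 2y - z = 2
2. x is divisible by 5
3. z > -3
Yes

Take x = 0, y = -1, z = 0. Substituting into each constraint:
  (1) 0 - 2(-1) + 0 = 2 ✓
  (2) 0 = 5 × 0, remainder 0 ✓
  (3) 0 > -3 ✓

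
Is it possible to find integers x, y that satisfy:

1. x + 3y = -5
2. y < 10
Yes

Take x = 1, y = -2. Substituting into each constraint:
  (1) 1 + 3(-2) = -5 ✓
  (2) -2 < 10 ✓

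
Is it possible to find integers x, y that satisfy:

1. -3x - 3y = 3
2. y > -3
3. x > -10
Yes

Take x = -1, y = 0. Substituting into each constraint:
  (1) -3(-1) - 3(0) = 3 ✓
  (2) 0 > -3 ✓
  (3) -1 > -10 ✓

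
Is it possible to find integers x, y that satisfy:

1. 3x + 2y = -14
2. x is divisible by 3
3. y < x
Yes

Take x = 0, y = -7. Substituting into each constraint:
  (1) 3(0) + 2(-7) = -14 ✓
  (2) 0 = 3 × 0, remainder 0 ✓
  (3) -7 < 0 ✓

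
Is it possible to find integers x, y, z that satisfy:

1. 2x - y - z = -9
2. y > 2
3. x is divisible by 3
Yes

Take x = 0, y = 9, z = 0. Substituting into each constraint:
  (1) 2(0) + (-9) + 0 = -9 ✓
  (2) 9 > 2 ✓
  (3) 0 = 3 × 0, remainder 0 ✓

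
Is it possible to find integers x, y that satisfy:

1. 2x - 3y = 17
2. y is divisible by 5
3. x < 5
Yes

Take x = 1, y = -5. Substituting into each constraint:
  (1) 2(1) - 3(-5) = 17 ✓
  (2) -5 = 5 × -1, remainder 0 ✓
  (3) 1 < 5 ✓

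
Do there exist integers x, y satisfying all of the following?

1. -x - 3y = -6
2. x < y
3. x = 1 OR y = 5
Yes

Take x = -9, y = 5. Substituting into each constraint:
  (1) 9 - 3(5) = -6 ✓
  (2) -9 < 5 ✓
  (3) y = 5, target 5 ✓ (second branch holds)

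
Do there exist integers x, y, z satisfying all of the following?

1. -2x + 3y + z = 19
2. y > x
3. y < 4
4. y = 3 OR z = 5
Yes

Take x = -4, y = 2, z = 5. Substituting into each constraint:
  (1) -2(-4) + 3(2) + 5 = 19 ✓
  (2) 2 > -4 ✓
  (3) 2 < 4 ✓
  (4) z = 5, target 5 ✓ (second branch holds)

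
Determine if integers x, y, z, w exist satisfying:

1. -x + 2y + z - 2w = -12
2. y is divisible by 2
Yes

Take x = 0, y = 0, z = 0, w = 6. Substituting into each constraint:
  (1) 0 + 2(0) + 0 - 2(6) = -12 ✓
  (2) 0 = 2 × 0, remainder 0 ✓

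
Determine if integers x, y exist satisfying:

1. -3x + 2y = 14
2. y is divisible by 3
No

The full constraint system is jointly infeasible over the integers. Each constraint and what it forces:

  - -3x + 2y = 14: is a linear equation tying the variables together
  - y is divisible by 3: restricts y to multiples of 3

Modular obstruction: writing y = 3y', every remaining term of the linear equation is divisible by 3, so the left side is ≡ 0 (mod 3); but the right side 14 ≡ 2 (mod 3). No integers can satisfy it.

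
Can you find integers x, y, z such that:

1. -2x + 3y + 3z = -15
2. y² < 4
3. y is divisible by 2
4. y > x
Yes

Take x = -3, y = 0, z = -7. Substituting into each constraint:
  (1) -2(-3) + 3(0) + 3(-7) = -15 ✓
  (2) y² = (0)² = 0, and 0 < 4 ✓
  (3) 0 = 2 × 0, remainder 0 ✓
  (4) 0 > -3 ✓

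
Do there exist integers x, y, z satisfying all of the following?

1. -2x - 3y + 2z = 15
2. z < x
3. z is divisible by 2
Yes

Take x = 3, y = -7, z = 0. Substituting into each constraint:
  (1) -2(3) - 3(-7) + 2(0) = 15 ✓
  (2) 0 < 3 ✓
  (3) 0 = 2 × 0, remainder 0 ✓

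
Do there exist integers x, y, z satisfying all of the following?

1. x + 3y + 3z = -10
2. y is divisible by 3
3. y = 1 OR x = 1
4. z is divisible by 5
No

A contradictory subset is {x + 3y + 3z = -10, y is divisible by 3, y = 1 OR x = 1}. No integer assignment can satisfy these jointly:

  - x + 3y + 3z = -10: is a linear equation tying the variables together
  - y is divisible by 3: restricts y to multiples of 3
  - y = 1 OR x = 1: forces a choice: either y = 1 or x = 1

Split on the disjunction (y = 1 OR x = 1):
  • If y = 1: this contradicts the divisibility constraint — 1 is not a multiple of 3.
  • If x = 1: with x = 1, writing y = 3y', every remaining term of the linear equation is divisible by 3, so the left side is ≡ 0 (mod 3); but the right side -11 ≡ 1 (mod 3). No integers can satisfy it.
Both branches are infeasible, so the system has no integer solution.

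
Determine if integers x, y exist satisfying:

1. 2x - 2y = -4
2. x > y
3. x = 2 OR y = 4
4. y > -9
No

A contradictory subset is {2x - 2y = -4, x > y}. No integer assignment can satisfy these jointly:

  - 2x - 2y = -4: is a linear equation tying the variables together
  - x > y: bounds one variable relative to another variable

From the equation, x − y = -2, i.e. x − y = -2; but x > y requires x − y ≥ 1. Contradiction.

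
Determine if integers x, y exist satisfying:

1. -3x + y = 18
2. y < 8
Yes

Take x = -6, y = 0. Substituting into each constraint:
  (1) -3(-6) + 0 = 18 ✓
  (2) 0 < 8 ✓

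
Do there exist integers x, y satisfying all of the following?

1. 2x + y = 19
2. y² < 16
Yes

Take x = 9, y = 1. Substituting into each constraint:
  (1) 2(9) + 1 = 19 ✓
  (2) y² = (1)² = 1, and 1 < 16 ✓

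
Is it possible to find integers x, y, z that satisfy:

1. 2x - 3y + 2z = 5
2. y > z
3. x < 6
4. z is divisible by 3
Yes

Take x = 4, y = 1, z = 0. Substituting into each constraint:
  (1) 2(4) - 3(1) + 2(0) = 5 ✓
  (2) 1 > 0 ✓
  (3) 4 < 6 ✓
  (4) 0 = 3 × 0, remainder 0 ✓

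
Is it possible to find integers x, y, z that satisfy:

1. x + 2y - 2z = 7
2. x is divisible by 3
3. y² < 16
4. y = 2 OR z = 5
Yes

Take x = -3, y = 2, z = -3. Substituting into each constraint:
  (1) (-3) + 2(2) - 2(-3) = 7 ✓
  (2) -3 = 3 × -1, remainder 0 ✓
  (3) y² = (2)² = 4, and 4 < 16 ✓
  (4) y = 2, target 2 ✓ (first branch holds)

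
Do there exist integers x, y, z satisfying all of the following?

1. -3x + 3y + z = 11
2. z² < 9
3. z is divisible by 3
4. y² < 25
No

A contradictory subset is {-3x + 3y + z = 11, z is divisible by 3}. No integer assignment can satisfy these jointly:

  - -3x + 3y + z = 11: is a linear equation tying the variables together
  - z is divisible by 3: restricts z to multiples of 3

Modular obstruction: writing z = 3z', every remaining term of the linear equation is divisible by 3, so the left side is ≡ 0 (mod 3); but the right side 11 ≡ 2 (mod 3). No integers can satisfy it.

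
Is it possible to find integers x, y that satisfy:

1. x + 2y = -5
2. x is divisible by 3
Yes

Take x = -9, y = 2. Substituting into each constraint:
  (1) (-9) + 2(2) = -5 ✓
  (2) -9 = 3 × -3, remainder 0 ✓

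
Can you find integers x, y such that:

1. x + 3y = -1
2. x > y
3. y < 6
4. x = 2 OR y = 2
Yes

Take x = 2, y = -1. Substituting into each constraint:
  (1) 2 + 3(-1) = -1 ✓
  (2) 2 > -1 ✓
  (3) -1 < 6 ✓
  (4) x = 2, target 2 ✓ (first branch holds)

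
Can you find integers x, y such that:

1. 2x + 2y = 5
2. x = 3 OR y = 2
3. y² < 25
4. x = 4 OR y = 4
No

Even the single constraint (2x + 2y = 5) is infeasible over the integers.

  - 2x + 2y = 5: every term on the left is divisible by 2, so the LHS ≡ 0 (mod 2), but the RHS 5 is not — no integer solution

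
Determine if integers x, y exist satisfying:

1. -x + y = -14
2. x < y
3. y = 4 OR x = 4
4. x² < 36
No

A contradictory subset is {-x + y = -14, x < y}. No integer assignment can satisfy these jointly:

  - -x + y = -14: is a linear equation tying the variables together
  - x < y: bounds one variable relative to another variable

From the equation, x − y = 14, i.e. y − x = -14; but y > x requires y − x ≥ 1. Contradiction.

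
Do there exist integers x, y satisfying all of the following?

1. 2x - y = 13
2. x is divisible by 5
Yes

Take x = 0, y = -13. Substituting into each constraint:
  (1) 2(0) + 13 = 13 ✓
  (2) 0 = 5 × 0, remainder 0 ✓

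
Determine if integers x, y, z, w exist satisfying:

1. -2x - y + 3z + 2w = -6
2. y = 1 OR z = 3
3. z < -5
Yes

Take x = -8, y = 1, z = -7, w = 0. Substituting into each constraint:
  (1) -2(-8) + (-1) + 3(-7) + 2(0) = -6 ✓
  (2) y = 1, target 1 ✓ (first branch holds)
  (3) -7 < -5 ✓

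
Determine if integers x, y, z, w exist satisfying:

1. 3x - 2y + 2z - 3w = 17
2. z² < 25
Yes

Take x = 5, y = 0, z = 1, w = 0. Substituting into each constraint:
  (1) 3(5) - 2(0) + 2(1) - 3(0) = 17 ✓
  (2) z² = (1)² = 1, and 1 < 25 ✓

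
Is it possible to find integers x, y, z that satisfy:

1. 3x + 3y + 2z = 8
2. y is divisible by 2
Yes

Take x = 2, y = 0, z = 1. Substituting into each constraint:
  (1) 3(2) + 3(0) + 2(1) = 8 ✓
  (2) 0 = 2 × 0, remainder 0 ✓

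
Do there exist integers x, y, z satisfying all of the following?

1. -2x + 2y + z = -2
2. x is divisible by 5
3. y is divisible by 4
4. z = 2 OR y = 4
Yes

Take x = -10, y = -12, z = 2. Substituting into each constraint:
  (1) -2(-10) + 2(-12) + 2 = -2 ✓
  (2) -10 = 5 × -2, remainder 0 ✓
  (3) -12 = 4 × -3, remainder 0 ✓
  (4) z = 2, target 2 ✓ (first branch holds)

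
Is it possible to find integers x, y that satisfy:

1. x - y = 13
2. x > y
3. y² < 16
Yes

Take x = 13, y = 0. Substituting into each constraint:
  (1) 13 + 0 = 13 ✓
  (2) 13 > 0 ✓
  (3) y² = (0)² = 0, and 0 < 16 ✓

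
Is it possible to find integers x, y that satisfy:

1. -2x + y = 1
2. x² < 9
Yes

Take x = 0, y = 1. Substituting into each constraint:
  (1) -2(0) + 1 = 1 ✓
  (2) x² = (0)² = 0, and 0 < 9 ✓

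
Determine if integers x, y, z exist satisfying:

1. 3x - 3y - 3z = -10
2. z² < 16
No

Even the single constraint (3x - 3y - 3z = -10) is infeasible over the integers.

  - 3x - 3y - 3z = -10: every term on the left is divisible by 3, so the LHS ≡ 0 (mod 3), but the RHS -10 is not — no integer solution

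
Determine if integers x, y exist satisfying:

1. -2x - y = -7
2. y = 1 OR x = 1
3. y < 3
Yes

Take x = 3, y = 1. Substituting into each constraint:
  (1) -2(3) + (-1) = -7 ✓
  (2) y = 1, target 1 ✓ (first branch holds)
  (3) 1 < 3 ✓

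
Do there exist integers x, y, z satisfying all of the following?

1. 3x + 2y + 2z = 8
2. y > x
Yes

Take x = 0, y = 1, z = 3. Substituting into each constraint:
  (1) 3(0) + 2(1) + 2(3) = 8 ✓
  (2) 1 > 0 ✓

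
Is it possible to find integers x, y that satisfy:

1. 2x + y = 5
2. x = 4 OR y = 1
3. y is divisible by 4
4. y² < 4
No

A contradictory subset is {2x + y = 5, x = 4 OR y = 1, y is divisible by 4}. No integer assignment can satisfy these jointly:

  - 2x + y = 5: is a linear equation tying the variables together
  - x = 4 OR y = 1: forces a choice: either x = 4 or y = 1
  - y is divisible by 4: restricts y to multiples of 4

Modular obstruction: writing y = 4y', every remaining term of the linear equation is divisible by 2, so the left side is ≡ 0 (mod 2); but the right side 5 ≡ 1 (mod 2). No integers can satisfy it.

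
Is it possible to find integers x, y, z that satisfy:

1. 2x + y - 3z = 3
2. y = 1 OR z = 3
Yes

Take x = 7, y = 1, z = 4. Substituting into each constraint:
  (1) 2(7) + 1 - 3(4) = 3 ✓
  (2) y = 1, target 1 ✓ (first branch holds)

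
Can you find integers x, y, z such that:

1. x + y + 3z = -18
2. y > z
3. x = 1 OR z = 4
Yes

Take x = 1, y = -4, z = -5. Substituting into each constraint:
  (1) 1 + (-4) + 3(-5) = -18 ✓
  (2) -4 > -5 ✓
  (3) x = 1, target 1 ✓ (first branch holds)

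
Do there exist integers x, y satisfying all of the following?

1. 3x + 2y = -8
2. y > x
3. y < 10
Yes

Take x = -2, y = -1. Substituting into each constraint:
  (1) 3(-2) + 2(-1) = -8 ✓
  (2) -1 > -2 ✓
  (3) -1 < 10 ✓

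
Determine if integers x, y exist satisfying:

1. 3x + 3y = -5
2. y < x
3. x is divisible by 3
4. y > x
No

Even the single constraint (3x + 3y = -5) is infeasible over the integers.

  - 3x + 3y = -5: every term on the left is divisible by 3, so the LHS ≡ 0 (mod 3), but the RHS -5 is not — no integer solution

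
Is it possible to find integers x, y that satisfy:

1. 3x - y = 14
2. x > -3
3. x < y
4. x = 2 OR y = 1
No

A contradictory subset is {3x - y = 14, x < y, x = 2 OR y = 1}. No integer assignment can satisfy these jointly:

  - 3x - y = 14: is a linear equation tying the variables together
  - x < y: bounds one variable relative to another variable
  - x = 2 OR y = 1: forces a choice: either x = 2 or y = 1

Split on the disjunction (x = 2 OR y = 1):
  • If x = 2: the equation forces y = -8, giving (x, y) = (2, -8), which violates y > x.
  • If y = 1: the equation forces x = 5, giving (y, x) = (1, 5), which violates y > x.
Both branches are infeasible, so the system has no integer solution.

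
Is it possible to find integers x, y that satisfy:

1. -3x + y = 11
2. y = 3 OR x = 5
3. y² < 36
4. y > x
No

A contradictory subset is {-3x + y = 11, y = 3 OR x = 5, y² < 36}. No integer assignment can satisfy these jointly:

  - -3x + y = 11: is a linear equation tying the variables together
  - y = 3 OR x = 5: forces a choice: either y = 3 or x = 5
  - y² < 36: restricts y to |y| ≤ 5

Split on the disjunction (y = 3 OR x = 5):
  • If y = 3: with y = 3, every remaining term of the linear equation is divisible by 3, so the left side is ≡ 0 (mod 3); but the right side 8 ≡ 2 (mod 3). No integers can satisfy it.
  • If x = 5: the equation forces y = 26, but y² < 36 requires |y| ≤ 5.
Both branches are infeasible, so the system has no integer solution.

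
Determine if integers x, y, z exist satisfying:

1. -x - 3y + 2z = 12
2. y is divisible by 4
Yes

Take x = -12, y = 0, z = 0. Substituting into each constraint:
  (1) 12 - 3(0) + 2(0) = 12 ✓
  (2) 0 = 4 × 0, remainder 0 ✓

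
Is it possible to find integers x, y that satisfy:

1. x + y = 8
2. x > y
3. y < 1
Yes

Take x = 8, y = 0. Substituting into each constraint:
  (1) 8 + 0 = 8 ✓
  (2) 8 > 0 ✓
  (3) 0 < 1 ✓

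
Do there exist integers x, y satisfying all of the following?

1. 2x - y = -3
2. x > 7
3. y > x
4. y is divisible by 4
No

A contradictory subset is {2x - y = -3, y is divisible by 4}. No integer assignment can satisfy these jointly:

  - 2x - y = -3: is a linear equation tying the variables together
  - y is divisible by 4: restricts y to multiples of 4

Modular obstruction: writing y = 4y', every remaining term of the linear equation is divisible by 2, so the left side is ≡ 0 (mod 2); but the right side -3 ≡ 1 (mod 2). No integers can satisfy it.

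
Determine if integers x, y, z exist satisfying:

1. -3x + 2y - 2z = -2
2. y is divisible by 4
Yes

Take x = 0, y = 0, z = 1. Substituting into each constraint:
  (1) -3(0) + 2(0) - 2(1) = -2 ✓
  (2) 0 = 4 × 0, remainder 0 ✓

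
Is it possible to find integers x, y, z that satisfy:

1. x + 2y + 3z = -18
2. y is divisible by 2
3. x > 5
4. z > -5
Yes

Take x = 6, y = -6, z = -4. Substituting into each constraint:
  (1) 6 + 2(-6) + 3(-4) = -18 ✓
  (2) -6 = 2 × -3, remainder 0 ✓
  (3) 6 > 5 ✓
  (4) -4 > -5 ✓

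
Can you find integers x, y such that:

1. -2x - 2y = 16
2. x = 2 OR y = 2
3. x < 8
Yes

Take x = -10, y = 2. Substituting into each constraint:
  (1) -2(-10) - 2(2) = 16 ✓
  (2) y = 2, target 2 ✓ (second branch holds)
  (3) -10 < 8 ✓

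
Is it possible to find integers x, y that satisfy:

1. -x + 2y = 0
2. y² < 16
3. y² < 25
Yes

Take x = 0, y = 0. Substituting into each constraint:
  (1) 0 + 2(0) = 0 ✓
  (2) y² = (0)² = 0, and 0 < 16 ✓
  (3) y² = (0)² = 0, and 0 < 25 ✓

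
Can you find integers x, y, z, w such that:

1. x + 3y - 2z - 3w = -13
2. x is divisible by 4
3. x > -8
Yes

Take x = 0, y = 0, z = 2, w = 3. Substituting into each constraint:
  (1) 0 + 3(0) - 2(2) - 3(3) = -13 ✓
  (2) 0 = 4 × 0, remainder 0 ✓
  (3) 0 > -8 ✓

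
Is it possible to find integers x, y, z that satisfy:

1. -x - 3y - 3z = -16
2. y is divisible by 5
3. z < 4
Yes

Take x = 16, y = 0, z = 0. Substituting into each constraint:
  (1) (-16) - 3(0) - 3(0) = -16 ✓
  (2) 0 = 5 × 0, remainder 0 ✓
  (3) 0 < 4 ✓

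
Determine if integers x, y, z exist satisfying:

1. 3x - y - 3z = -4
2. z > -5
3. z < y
Yes

Take x = -1, y = 1, z = 0. Substituting into each constraint:
  (1) 3(-1) + (-1) - 3(0) = -4 ✓
  (2) 0 > -5 ✓
  (3) 0 < 1 ✓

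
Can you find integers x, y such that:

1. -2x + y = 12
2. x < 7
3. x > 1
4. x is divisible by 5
Yes

Take x = 5, y = 22. Substituting into each constraint:
  (1) -2(5) + 22 = 12 ✓
  (2) 5 < 7 ✓
  (3) 5 > 1 ✓
  (4) 5 = 5 × 1, remainder 0 ✓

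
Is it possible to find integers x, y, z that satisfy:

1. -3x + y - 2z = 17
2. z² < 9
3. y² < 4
Yes

Take x = -7, y = 0, z = 2. Substituting into each constraint:
  (1) -3(-7) + 0 - 2(2) = 17 ✓
  (2) z² = (2)² = 4, and 4 < 9 ✓
  (3) y² = (0)² = 0, and 0 < 4 ✓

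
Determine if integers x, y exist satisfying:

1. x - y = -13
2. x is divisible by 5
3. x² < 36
Yes

Take x = 0, y = 13. Substituting into each constraint:
  (1) 0 + (-13) = -13 ✓
  (2) 0 = 5 × 0, remainder 0 ✓
  (3) x² = (0)² = 0, and 0 < 36 ✓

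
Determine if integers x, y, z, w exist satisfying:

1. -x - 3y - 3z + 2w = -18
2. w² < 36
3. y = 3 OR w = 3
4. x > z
Yes

Take x = 6, y = 1, z = 5, w = 3. Substituting into each constraint:
  (1) (-6) - 3(1) - 3(5) + 2(3) = -18 ✓
  (2) w² = (3)² = 9, and 9 < 36 ✓
  (3) w = 3, target 3 ✓ (second branch holds)
  (4) 6 > 5 ✓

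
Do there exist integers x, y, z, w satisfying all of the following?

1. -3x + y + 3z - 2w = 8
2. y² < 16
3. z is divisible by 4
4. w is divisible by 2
Yes

Take x = -2, y = 2, z = 0, w = 0. Substituting into each constraint:
  (1) -3(-2) + 2 + 3(0) - 2(0) = 8 ✓
  (2) y² = (2)² = 4, and 4 < 16 ✓
  (3) 0 = 4 × 0, remainder 0 ✓
  (4) 0 = 2 × 0, remainder 0 ✓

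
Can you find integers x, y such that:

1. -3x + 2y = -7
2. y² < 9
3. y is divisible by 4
No

The full constraint system is jointly infeasible over the integers. Each constraint and what it forces:

  - -3x + 2y = -7: is a linear equation tying the variables together
  - y² < 9: restricts y to |y| ≤ 2
  - y is divisible by 4: restricts y to multiples of 4

The bounds confine y to {0} with 4 | y. For each value, substitute into the equation:
  • y = 0: the equation gives -3x = -7, so x would not be an integer.
Every case fails, so no integer solution exists.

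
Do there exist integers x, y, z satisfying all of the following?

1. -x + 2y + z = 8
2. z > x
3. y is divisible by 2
Yes

Take x = 0, y = 2, z = 4. Substituting into each constraint:
  (1) 0 + 2(2) + 4 = 8 ✓
  (2) 4 > 0 ✓
  (3) 2 = 2 × 1, remainder 0 ✓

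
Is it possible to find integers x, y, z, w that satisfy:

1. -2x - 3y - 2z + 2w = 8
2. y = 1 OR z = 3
Yes

Take x = 0, y = 2, z = 3, w = 10. Substituting into each constraint:
  (1) -2(0) - 3(2) - 2(3) + 2(10) = 8 ✓
  (2) z = 3, target 3 ✓ (second branch holds)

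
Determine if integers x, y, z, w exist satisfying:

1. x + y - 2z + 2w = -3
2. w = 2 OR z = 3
Yes

Take x = 1, y = 0, z = 4, w = 2. Substituting into each constraint:
  (1) 1 + 0 - 2(4) + 2(2) = -3 ✓
  (2) w = 2, target 2 ✓ (first branch holds)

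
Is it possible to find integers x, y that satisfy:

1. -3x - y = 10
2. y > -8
Yes

Take x = -1, y = -7. Substituting into each constraint:
  (1) -3(-1) + 7 = 10 ✓
  (2) -7 > -8 ✓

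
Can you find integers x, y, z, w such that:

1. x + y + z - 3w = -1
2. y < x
Yes

Take x = 0, y = -1, z = 0, w = 0. Substituting into each constraint:
  (1) 0 + (-1) + 0 - 3(0) = -1 ✓
  (2) -1 < 0 ✓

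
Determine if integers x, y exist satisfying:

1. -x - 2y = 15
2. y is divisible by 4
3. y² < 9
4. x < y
Yes

Take x = -15, y = 0. Substituting into each constraint:
  (1) 15 - 2(0) = 15 ✓
  (2) 0 = 4 × 0, remainder 0 ✓
  (3) y² = (0)² = 0, and 0 < 9 ✓
  (4) -15 < 0 ✓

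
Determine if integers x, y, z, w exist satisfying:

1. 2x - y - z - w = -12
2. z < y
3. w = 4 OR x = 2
Yes

Take x = 2, y = 0, z = -1, w = 17. Substituting into each constraint:
  (1) 2(2) + 0 + 1 + (-17) = -12 ✓
  (2) -1 < 0 ✓
  (3) x = 2, target 2 ✓ (second branch holds)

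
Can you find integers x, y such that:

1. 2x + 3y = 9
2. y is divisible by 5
Yes

Take x = 12, y = -5. Substituting into each constraint:
  (1) 2(12) + 3(-5) = 9 ✓
  (2) -5 = 5 × -1, remainder 0 ✓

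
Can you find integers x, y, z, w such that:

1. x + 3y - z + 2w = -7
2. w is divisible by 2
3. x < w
Yes

Take x = -1, y = 0, z = 6, w = 0. Substituting into each constraint:
  (1) (-1) + 3(0) + (-6) + 2(0) = -7 ✓
  (2) 0 = 2 × 0, remainder 0 ✓
  (3) -1 < 0 ✓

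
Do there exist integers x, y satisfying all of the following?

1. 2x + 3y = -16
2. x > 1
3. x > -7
Yes

Take x = 4, y = -8. Substituting into each constraint:
  (1) 2(4) + 3(-8) = -16 ✓
  (2) 4 > 1 ✓
  (3) 4 > -7 ✓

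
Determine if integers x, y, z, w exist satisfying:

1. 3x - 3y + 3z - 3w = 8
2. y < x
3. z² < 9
No

Even the single constraint (3x - 3y + 3z - 3w = 8) is infeasible over the integers.

  - 3x - 3y + 3z - 3w = 8: every term on the left is divisible by 3, so the LHS ≡ 0 (mod 3), but the RHS 8 is not — no integer solution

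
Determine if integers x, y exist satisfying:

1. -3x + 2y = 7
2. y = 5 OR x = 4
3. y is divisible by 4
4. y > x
No

A contradictory subset is {-3x + 2y = 7, y = 5 OR x = 4, y is divisible by 4}. No integer assignment can satisfy these jointly:

  - -3x + 2y = 7: is a linear equation tying the variables together
  - y = 5 OR x = 4: forces a choice: either y = 5 or x = 4
  - y is divisible by 4: restricts y to multiples of 4

Split on the disjunction (y = 5 OR x = 4):
  • If y = 5: this contradicts the divisibility constraint — 5 is not a multiple of 4.
  • If x = 4: with x = 4, writing y = 4y', every remaining term of the linear equation is divisible by 8, so the left side is ≡ 0 (mod 8); but the right side 19 ≡ 3 (mod 8). No integers can satisfy it.
Both branches are infeasible, so the system has no integer solution.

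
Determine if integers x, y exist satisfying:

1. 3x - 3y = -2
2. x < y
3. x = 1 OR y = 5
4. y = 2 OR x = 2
No

Even the single constraint (3x - 3y = -2) is infeasible over the integers.

  - 3x - 3y = -2: every term on the left is divisible by 3, so the LHS ≡ 0 (mod 3), but the RHS -2 is not — no integer solution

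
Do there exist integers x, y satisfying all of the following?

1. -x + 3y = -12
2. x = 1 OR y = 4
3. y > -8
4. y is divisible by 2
Yes

Take x = 24, y = 4. Substituting into each constraint:
  (1) (-24) + 3(4) = -12 ✓
  (2) y = 4, target 4 ✓ (second branch holds)
  (3) 4 > -8 ✓
  (4) 4 = 2 × 2, remainder 0 ✓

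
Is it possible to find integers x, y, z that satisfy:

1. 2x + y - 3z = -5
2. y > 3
Yes

Take x = -5, y = 5, z = 0. Substituting into each constraint:
  (1) 2(-5) + 5 - 3(0) = -5 ✓
  (2) 5 > 3 ✓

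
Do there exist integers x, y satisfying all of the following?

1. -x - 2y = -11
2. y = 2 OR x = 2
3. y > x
No

The full constraint system is jointly infeasible over the integers. Each constraint and what it forces:

  - -x - 2y = -11: is a linear equation tying the variables together
  - y = 2 OR x = 2: forces a choice: either y = 2 or x = 2
  - y > x: bounds one variable relative to another variable

Split on the disjunction (y = 2 OR x = 2):
  • If y = 2: the equation forces x = 7, giving (y, x) = (2, 7), which violates y > x.
  • If x = 2: with x = 2, every remaining term of the linear equation is divisible by 2, so the left side is ≡ 0 (mod 2); but the right side -9 ≡ 1 (mod 2). No integers can satisfy it.
Both branches are infeasible, so the system has no integer solution.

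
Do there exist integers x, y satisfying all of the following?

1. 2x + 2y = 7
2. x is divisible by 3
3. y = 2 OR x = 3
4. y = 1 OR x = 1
No

Even the single constraint (2x + 2y = 7) is infeasible over the integers.

  - 2x + 2y = 7: every term on the left is divisible by 2, so the LHS ≡ 0 (mod 2), but the RHS 7 is not — no integer solution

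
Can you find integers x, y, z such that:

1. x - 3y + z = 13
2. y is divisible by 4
Yes

Take x = 13, y = 0, z = 0. Substituting into each constraint:
  (1) 13 - 3(0) + 0 = 13 ✓
  (2) 0 = 4 × 0, remainder 0 ✓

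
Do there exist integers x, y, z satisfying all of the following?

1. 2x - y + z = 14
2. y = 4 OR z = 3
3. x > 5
Yes

Take x = 8, y = 5, z = 3. Substituting into each constraint:
  (1) 2(8) + (-5) + 3 = 14 ✓
  (2) z = 3, target 3 ✓ (second branch holds)
  (3) 8 > 5 ✓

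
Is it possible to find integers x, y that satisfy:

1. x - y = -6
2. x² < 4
Yes

Take x = 0, y = 6. Substituting into each constraint:
  (1) 0 + (-6) = -6 ✓
  (2) x² = (0)² = 0, and 0 < 4 ✓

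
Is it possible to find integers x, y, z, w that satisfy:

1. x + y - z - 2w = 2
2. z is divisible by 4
Yes

Take x = 0, y = 0, z = 0, w = -1. Substituting into each constraint:
  (1) 0 + 0 + 0 - 2(-1) = 2 ✓
  (2) 0 = 4 × 0, remainder 0 ✓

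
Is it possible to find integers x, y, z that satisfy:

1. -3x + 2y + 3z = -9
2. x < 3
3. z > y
Yes

Take x = 2, y = -3, z = 1. Substituting into each constraint:
  (1) -3(2) + 2(-3) + 3(1) = -9 ✓
  (2) 2 < 3 ✓
  (3) 1 > -3 ✓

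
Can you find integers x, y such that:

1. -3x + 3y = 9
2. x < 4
Yes

Take x = 0, y = 3. Substituting into each constraint:
  (1) -3(0) + 3(3) = 9 ✓
  (2) 0 < 4 ✓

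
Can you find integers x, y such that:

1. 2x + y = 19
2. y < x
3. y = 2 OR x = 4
No

The full constraint system is jointly infeasible over the integers. Each constraint and what it forces:

  - 2x + y = 19: is a linear equation tying the variables together
  - y < x: bounds one variable relative to another variable
  - y = 2 OR x = 4: forces a choice: either y = 2 or x = 4

Split on the disjunction (y = 2 OR x = 4):
  • If y = 2: with y = 2, every remaining term of the linear equation is divisible by 2, so the left side is ≡ 0 (mod 2); but the right side 17 ≡ 1 (mod 2). No integers can satisfy it.
  • If x = 4: the equation forces y = 11, giving (x, y) = (4, 11), which violates x > y.
Both branches are infeasible, so the system has no integer solution.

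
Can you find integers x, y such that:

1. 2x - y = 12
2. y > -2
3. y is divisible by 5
Yes

Take x = 6, y = 0. Substituting into each constraint:
  (1) 2(6) + 0 = 12 ✓
  (2) 0 > -2 ✓
  (3) 0 = 5 × 0, remainder 0 ✓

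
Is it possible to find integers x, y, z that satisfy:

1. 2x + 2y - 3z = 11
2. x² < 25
Yes

Take x = 0, y = 7, z = 1. Substituting into each constraint:
  (1) 2(0) + 2(7) - 3(1) = 11 ✓
  (2) x² = (0)² = 0, and 0 < 25 ✓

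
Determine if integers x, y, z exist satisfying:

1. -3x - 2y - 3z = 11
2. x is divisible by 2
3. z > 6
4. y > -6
Yes

Take x = -8, y = -4, z = 7. Substituting into each constraint:
  (1) -3(-8) - 2(-4) - 3(7) = 11 ✓
  (2) -8 = 2 × -4, remainder 0 ✓
  (3) 7 > 6 ✓
  (4) -4 > -6 ✓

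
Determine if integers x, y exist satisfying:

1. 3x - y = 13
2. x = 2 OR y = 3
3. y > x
No

The full constraint system is jointly infeasible over the integers. Each constraint and what it forces:

  - 3x - y = 13: is a linear equation tying the variables together
  - x = 2 OR y = 3: forces a choice: either x = 2 or y = 3
  - y > x: bounds one variable relative to another variable

Split on the disjunction (x = 2 OR y = 3):
  • If x = 2: the equation forces y = -7, giving (x, y) = (2, -7), which violates y > x.
  • If y = 3: with y = 3, every remaining term of the linear equation is divisible by 3, so the left side is ≡ 0 (mod 3); but the right side 16 ≡ 1 (mod 3). No integers can satisfy it.
Both branches are infeasible, so the system has no integer solution.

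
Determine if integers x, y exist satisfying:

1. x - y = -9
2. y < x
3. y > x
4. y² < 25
No

A contradictory subset is {y < x, y > x}. No integer assignment can satisfy these jointly:

  - y < x: bounds one variable relative to another variable
  - y > x: bounds one variable relative to another variable

Direct contradiction: x > y and y > x cannot both hold.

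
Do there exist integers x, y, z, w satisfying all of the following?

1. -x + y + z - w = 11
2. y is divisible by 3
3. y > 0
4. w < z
Yes

Take x = -7, y = 3, z = 1, w = 0. Substituting into each constraint:
  (1) 7 + 3 + 1 + 0 = 11 ✓
  (2) 3 = 3 × 1, remainder 0 ✓
  (3) 3 > 0 ✓
  (4) 0 < 1 ✓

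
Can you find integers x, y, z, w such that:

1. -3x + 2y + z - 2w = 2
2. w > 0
Yes

Take x = 0, y = 0, z = 4, w = 1. Substituting into each constraint:
  (1) -3(0) + 2(0) + 4 - 2(1) = 2 ✓
  (2) 1 > 0 ✓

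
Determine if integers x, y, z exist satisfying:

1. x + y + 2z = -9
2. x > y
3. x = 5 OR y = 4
Yes

Take x = 5, y = 2, z = -8. Substituting into each constraint:
  (1) 5 + 2 + 2(-8) = -9 ✓
  (2) 5 > 2 ✓
  (3) x = 5, target 5 ✓ (first branch holds)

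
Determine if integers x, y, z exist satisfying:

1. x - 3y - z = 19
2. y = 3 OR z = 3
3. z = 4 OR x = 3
Yes

Take x = 32, y = 3, z = 4. Substituting into each constraint:
  (1) 32 - 3(3) + (-4) = 19 ✓
  (2) y = 3, target 3 ✓ (first branch holds)
  (3) z = 4, target 4 ✓ (first branch holds)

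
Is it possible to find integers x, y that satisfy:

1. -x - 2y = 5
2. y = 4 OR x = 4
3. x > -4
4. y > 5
No

A contradictory subset is {-x - 2y = 5, x > -4, y > 5}. No integer assignment can satisfy these jointly:

  - -x - 2y = 5: is a linear equation tying the variables together
  - x > -4: bounds one variable relative to a constant
  - y > 5: bounds one variable relative to a constant

Range argument: with x ∈ [-3, ∞], y ∈ [6, ∞], the left side of the equation is at most -9, but the right side is 5 > -9. No integer solution exists.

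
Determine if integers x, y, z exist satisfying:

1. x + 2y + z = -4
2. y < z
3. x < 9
Yes

Take x = -5, y = 0, z = 1. Substituting into each constraint:
  (1) (-5) + 2(0) + 1 = -4 ✓
  (2) 0 < 1 ✓
  (3) -5 < 9 ✓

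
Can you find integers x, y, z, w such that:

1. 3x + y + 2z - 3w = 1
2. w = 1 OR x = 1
Yes

Take x = 1, y = -2, z = 0, w = 0. Substituting into each constraint:
  (1) 3(1) + (-2) + 2(0) - 3(0) = 1 ✓
  (2) x = 1, target 1 ✓ (second branch holds)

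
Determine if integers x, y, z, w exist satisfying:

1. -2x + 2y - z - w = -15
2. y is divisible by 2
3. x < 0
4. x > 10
No

A contradictory subset is {x < 0, x > 10}. No integer assignment can satisfy these jointly:

  - x < 0: bounds one variable relative to a constant
  - x > 10: bounds one variable relative to a constant

Direct contradiction: the bounds on x require x ≥ 11 and x ≤ -1 simultaneously, which is empty.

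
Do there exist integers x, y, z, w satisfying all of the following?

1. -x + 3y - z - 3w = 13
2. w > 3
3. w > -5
Yes

Take x = 2, y = 9, z = 0, w = 4. Substituting into each constraint:
  (1) (-2) + 3(9) + 0 - 3(4) = 13 ✓
  (2) 4 > 3 ✓
  (3) 4 > -5 ✓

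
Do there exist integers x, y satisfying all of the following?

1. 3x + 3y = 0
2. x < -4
Yes

Take x = -5, y = 5. Substituting into each constraint:
  (1) 3(-5) + 3(5) = 0 ✓
  (2) -5 < -4 ✓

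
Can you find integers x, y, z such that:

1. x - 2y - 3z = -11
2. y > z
Yes

Take x = -14, y = 0, z = -1. Substituting into each constraint:
  (1) (-14) - 2(0) - 3(-1) = -11 ✓
  (2) 0 > -1 ✓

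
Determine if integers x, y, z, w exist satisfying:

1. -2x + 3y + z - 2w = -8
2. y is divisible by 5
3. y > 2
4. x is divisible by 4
Yes

Take x = 0, y = 5, z = -25, w = -1. Substituting into each constraint:
  (1) -2(0) + 3(5) + (-25) - 2(-1) = -8 ✓
  (2) 5 = 5 × 1, remainder 0 ✓
  (3) 5 > 2 ✓
  (4) 0 = 4 × 0, remainder 0 ✓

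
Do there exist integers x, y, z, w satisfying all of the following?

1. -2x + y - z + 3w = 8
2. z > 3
Yes

Take x = 0, y = 12, z = 4, w = 0. Substituting into each constraint:
  (1) -2(0) + 12 + (-4) + 3(0) = 8 ✓
  (2) 4 > 3 ✓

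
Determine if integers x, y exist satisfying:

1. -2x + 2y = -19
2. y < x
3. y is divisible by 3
No

Even the single constraint (-2x + 2y = -19) is infeasible over the integers.

  - -2x + 2y = -19: every term on the left is divisible by 2, so the LHS ≡ 0 (mod 2), but the RHS -19 is not — no integer solution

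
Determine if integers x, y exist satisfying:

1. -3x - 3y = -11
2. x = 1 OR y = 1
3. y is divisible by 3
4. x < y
No

Even the single constraint (-3x - 3y = -11) is infeasible over the integers.

  - -3x - 3y = -11: every term on the left is divisible by 3, so the LHS ≡ 0 (mod 3), but the RHS -11 is not — no integer solution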